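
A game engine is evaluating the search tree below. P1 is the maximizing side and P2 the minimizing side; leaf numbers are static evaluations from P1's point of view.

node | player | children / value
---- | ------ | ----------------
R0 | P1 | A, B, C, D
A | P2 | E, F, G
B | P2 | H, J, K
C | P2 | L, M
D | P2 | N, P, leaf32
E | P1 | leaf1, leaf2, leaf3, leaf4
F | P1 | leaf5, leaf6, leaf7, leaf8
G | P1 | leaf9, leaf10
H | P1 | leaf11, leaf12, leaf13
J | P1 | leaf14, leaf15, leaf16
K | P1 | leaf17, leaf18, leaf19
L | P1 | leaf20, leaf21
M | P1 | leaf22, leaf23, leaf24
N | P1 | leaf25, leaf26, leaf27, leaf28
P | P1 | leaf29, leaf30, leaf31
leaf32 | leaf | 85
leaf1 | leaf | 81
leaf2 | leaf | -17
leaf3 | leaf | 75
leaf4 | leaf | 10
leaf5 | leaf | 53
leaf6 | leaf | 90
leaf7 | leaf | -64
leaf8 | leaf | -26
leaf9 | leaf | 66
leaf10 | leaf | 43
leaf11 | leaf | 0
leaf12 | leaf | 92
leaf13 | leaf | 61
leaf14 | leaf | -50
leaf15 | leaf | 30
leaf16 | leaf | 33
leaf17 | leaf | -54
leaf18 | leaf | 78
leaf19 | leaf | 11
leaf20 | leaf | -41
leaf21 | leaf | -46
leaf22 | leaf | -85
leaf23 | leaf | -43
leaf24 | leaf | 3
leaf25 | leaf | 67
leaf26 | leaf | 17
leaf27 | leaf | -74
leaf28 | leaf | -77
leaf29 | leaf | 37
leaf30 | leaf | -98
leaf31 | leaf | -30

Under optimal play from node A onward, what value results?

66

E (P1): max(81, -17, 75, 10) = 81
F (P1): max(53, 90, -64, -26) = 90
G (P1): max(66, 43) = 66
A (P2): min(81, 90, 66) = 66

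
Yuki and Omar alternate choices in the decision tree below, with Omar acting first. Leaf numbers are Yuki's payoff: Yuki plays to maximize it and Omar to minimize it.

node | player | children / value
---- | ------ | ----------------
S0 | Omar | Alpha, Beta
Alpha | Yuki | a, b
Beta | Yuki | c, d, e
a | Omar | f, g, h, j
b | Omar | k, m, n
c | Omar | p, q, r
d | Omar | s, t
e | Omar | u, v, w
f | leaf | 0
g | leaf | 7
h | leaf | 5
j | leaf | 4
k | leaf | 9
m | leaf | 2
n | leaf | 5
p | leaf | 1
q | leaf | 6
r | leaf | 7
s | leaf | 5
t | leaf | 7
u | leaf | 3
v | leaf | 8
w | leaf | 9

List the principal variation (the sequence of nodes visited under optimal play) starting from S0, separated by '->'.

a (Omar): min(0, 7, 5, 4) = 0
b (Omar): min(9, 2, 5) = 2
Alpha (Yuki): max(0, 2) = 2
c (Omar): min(1, 6, 7) = 1
d (Omar): min(5, 7) = 5
e (Omar): min(3, 8, 9) = 3
Beta (Yuki): max(1, 5, 3) = 5
S0 (Omar): min(2, 5) = 2
At S0, Omar picks Alpha (lowest: 2).
At Alpha, Yuki picks b (highest: 2).
At b, Omar picks m (lowest: 2).
Terminal value 2.

S0 -> Alpha -> b -> m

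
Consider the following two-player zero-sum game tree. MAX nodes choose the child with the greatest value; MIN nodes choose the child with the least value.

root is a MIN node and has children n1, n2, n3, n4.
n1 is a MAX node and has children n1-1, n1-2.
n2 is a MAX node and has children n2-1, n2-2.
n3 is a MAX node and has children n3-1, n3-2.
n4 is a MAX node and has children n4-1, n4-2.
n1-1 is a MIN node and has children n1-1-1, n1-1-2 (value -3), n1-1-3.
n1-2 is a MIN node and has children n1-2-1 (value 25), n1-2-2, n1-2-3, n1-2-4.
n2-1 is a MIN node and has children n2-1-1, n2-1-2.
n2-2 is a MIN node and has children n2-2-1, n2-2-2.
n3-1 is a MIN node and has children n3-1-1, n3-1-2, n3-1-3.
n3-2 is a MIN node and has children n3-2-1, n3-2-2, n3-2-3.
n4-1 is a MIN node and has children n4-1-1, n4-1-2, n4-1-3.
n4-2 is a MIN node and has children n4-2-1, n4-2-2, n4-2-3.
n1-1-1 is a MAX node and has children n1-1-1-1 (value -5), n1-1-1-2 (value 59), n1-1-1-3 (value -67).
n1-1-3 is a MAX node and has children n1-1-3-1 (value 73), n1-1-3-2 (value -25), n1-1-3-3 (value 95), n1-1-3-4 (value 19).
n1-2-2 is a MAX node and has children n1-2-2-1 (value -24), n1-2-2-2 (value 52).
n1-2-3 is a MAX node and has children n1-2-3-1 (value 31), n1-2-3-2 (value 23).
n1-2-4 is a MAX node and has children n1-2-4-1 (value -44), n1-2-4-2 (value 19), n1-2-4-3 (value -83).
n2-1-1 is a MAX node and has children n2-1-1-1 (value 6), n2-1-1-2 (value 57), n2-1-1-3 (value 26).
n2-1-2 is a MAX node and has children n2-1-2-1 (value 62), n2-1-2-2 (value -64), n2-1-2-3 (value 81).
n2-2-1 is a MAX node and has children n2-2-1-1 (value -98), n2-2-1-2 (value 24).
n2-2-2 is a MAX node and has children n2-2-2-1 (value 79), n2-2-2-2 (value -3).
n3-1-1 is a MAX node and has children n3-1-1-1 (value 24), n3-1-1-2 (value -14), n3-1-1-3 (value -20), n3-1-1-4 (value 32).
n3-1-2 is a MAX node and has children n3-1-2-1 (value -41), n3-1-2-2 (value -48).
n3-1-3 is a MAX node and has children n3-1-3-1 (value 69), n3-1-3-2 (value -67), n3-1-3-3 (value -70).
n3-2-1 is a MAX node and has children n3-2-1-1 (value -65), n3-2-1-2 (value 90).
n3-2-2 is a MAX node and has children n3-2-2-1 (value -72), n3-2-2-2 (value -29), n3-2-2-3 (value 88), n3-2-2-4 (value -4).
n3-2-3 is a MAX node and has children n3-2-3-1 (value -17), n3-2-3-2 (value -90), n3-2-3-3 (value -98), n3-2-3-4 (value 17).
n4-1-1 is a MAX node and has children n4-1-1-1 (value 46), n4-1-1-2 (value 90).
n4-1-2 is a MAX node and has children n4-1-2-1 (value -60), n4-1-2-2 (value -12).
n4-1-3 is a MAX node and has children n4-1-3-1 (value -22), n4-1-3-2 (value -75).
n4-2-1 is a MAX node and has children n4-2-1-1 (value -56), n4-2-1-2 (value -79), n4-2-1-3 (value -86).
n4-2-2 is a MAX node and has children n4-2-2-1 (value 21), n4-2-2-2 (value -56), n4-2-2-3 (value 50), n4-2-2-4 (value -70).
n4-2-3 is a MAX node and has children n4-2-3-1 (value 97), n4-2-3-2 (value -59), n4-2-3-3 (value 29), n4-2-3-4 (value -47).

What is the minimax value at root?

n1-1-1 (MAX): max(-5, 59, -67) = 59
n1-1-3 (MAX): max(73, -25, 95, 19) = 95
n1-1 (MIN): min(59, -3, 95) = -3
n1-2-2 (MAX): max(-24, 52) = 52
n1-2-3 (MAX): max(31, 23) = 31
n1-2-4 (MAX): max(-44, 19, -83) = 19
n1-2 (MIN): min(25, 52, 31, 19) = 19
n1 (MAX): max(-3, 19) = 19
n2-1-1 (MAX): max(6, 57, 26) = 57
n2-1-2 (MAX): max(62, -64, 81) = 81
n2-1 (MIN): min(57, 81) = 57
n2-2-1 (MAX): max(-98, 24) = 24
n2-2-2 (MAX): max(79, -3) = 79
n2-2 (MIN): min(24, 79) = 24
n2 (MAX): max(57, 24) = 57
n3-1-1 (MAX): max(24, -14, -20, 32) = 32
n3-1-2 (MAX): max(-41, -48) = -41
n3-1-3 (MAX): max(69, -67, -70) = 69
n3-1 (MIN): min(32, -41, 69) = -41
n3-2-1 (MAX): max(-65, 90) = 90
n3-2-2 (MAX): max(-72, -29, 88, -4) = 88
n3-2-3 (MAX): max(-17, -90, -98, 17) = 17
n3-2 (MIN): min(90, 88, 17) = 17
n3 (MAX): max(-41, 17) = 17
n4-1-1 (MAX): max(46, 90) = 90
n4-1-2 (MAX): max(-60, -12) = -12
n4-1-3 (MAX): max(-22, -75) = -22
n4-1 (MIN): min(90, -12, -22) = -22
n4-2-1 (MAX): max(-56, -79, -86) = -56
n4-2-2 (MAX): max(21, -56, 50, -70) = 50
n4-2-3 (MAX): max(97, -59, 29, -47) = 97
n4-2 (MIN): min(-56, 50, 97) = -56
n4 (MAX): max(-22, -56) = -22
root (MIN): min(19, 57, 17, -22) = -22

-22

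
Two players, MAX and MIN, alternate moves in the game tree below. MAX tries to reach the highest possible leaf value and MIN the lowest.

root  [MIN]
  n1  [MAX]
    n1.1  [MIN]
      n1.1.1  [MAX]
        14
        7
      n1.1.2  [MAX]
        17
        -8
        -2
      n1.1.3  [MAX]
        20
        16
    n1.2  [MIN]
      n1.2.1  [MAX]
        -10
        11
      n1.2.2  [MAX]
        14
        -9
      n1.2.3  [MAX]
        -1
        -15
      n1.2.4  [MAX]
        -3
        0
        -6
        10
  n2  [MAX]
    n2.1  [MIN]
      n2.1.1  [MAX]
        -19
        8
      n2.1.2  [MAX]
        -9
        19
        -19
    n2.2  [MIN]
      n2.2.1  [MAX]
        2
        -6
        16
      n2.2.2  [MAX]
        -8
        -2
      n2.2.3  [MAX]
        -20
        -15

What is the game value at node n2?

8

n2.1.1 (MAX): max(-19, 8) = 8
n2.1.2 (MAX): max(-9, 19, -19) = 19
n2.1 (MIN): min(8, 19) = 8
n2.2.1 (MAX): max(2, -6, 16) = 16
n2.2.2 (MAX): max(-8, -2) = -2
n2.2.3 (MAX): max(-20, -15) = -15
n2.2 (MIN): min(16, -2, -15) = -15
n2 (MAX): max(8, -15) = 8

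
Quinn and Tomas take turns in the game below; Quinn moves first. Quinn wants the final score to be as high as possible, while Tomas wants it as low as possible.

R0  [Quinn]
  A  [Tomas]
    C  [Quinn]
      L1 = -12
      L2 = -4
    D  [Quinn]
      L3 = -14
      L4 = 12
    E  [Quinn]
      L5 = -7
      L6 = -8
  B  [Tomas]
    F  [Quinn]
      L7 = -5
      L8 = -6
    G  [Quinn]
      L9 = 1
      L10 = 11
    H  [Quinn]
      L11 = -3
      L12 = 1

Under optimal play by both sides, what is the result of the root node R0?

-5

C (Quinn): max(-12, -4) = -4
D (Quinn): max(-14, 12) = 12
E (Quinn): max(-7, -8) = -7
A (Tomas): min(-4, 12, -7) = -7
F (Quinn): max(-5, -6) = -5
G (Quinn): max(1, 11) = 11
H (Quinn): max(-3, 1) = 1
B (Tomas): min(-5, 11, 1) = -5
R0 (Quinn): max(-7, -5) = -5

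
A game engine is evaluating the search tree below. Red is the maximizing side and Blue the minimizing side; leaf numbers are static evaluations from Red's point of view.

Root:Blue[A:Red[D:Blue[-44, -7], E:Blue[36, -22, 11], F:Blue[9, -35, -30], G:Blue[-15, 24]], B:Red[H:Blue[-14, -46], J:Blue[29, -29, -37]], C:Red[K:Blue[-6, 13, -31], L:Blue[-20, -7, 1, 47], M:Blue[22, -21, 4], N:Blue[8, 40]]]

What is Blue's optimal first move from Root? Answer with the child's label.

D (Blue): min(-44, -7) = -44
E (Blue): min(36, -22, 11) = -22
F (Blue): min(9, -35, -30) = -35
G (Blue): min(-15, 24) = -15
A (Red): max(-44, -22, -35, -15) = -15
H (Blue): min(-14, -46) = -46
J (Blue): min(29, -29, -37) = -37
B (Red): max(-46, -37) = -37
K (Blue): min(-6, 13, -31) = -31
L (Blue): min(-20, -7, 1, 47) = -20
M (Blue): min(22, -21, 4) = -21
N (Blue): min(8, 40) = 8
C (Red): max(-31, -20, -21, 8) = 8
Root (Blue): min(-15, -37, 8) = -37
Blue at Root wants the lowest of {A=-15, B=-37, C=8}, so chooses B.

B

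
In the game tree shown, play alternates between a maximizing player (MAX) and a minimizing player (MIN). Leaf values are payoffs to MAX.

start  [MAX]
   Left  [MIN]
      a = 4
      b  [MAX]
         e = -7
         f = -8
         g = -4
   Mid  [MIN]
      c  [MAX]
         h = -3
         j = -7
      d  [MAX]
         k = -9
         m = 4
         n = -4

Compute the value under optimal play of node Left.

b (MAX): max(-7, -8, -4) = -4
Left (MIN): min(4, -4) = -4

-4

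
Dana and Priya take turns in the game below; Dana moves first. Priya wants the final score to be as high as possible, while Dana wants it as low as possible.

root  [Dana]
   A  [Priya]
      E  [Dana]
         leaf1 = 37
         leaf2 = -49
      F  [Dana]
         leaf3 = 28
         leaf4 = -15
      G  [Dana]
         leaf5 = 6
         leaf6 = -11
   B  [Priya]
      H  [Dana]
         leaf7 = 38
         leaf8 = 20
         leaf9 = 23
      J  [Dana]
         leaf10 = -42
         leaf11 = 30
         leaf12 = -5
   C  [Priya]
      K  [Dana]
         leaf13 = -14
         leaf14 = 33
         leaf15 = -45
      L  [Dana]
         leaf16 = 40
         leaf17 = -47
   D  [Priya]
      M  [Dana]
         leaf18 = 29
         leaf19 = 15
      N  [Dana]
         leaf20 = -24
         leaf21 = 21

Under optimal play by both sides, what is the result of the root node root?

-45

E (Dana): min(37, -49) = -49
F (Dana): min(28, -15) = -15
G (Dana): min(6, -11) = -11
A (Priya): max(-49, -15, -11) = -11
H (Dana): min(38, 20, 23) = 20
J (Dana): min(-42, 30, -5) = -42
B (Priya): max(20, -42) = 20
K (Dana): min(-14, 33, -45) = -45
L (Dana): min(40, -47) = -47
C (Priya): max(-45, -47) = -45
M (Dana): min(29, 15) = 15
N (Dana): min(-24, 21) = -24
D (Priya): max(15, -24) = 15
root (Dana): min(-11, 20, -45, 15) = -45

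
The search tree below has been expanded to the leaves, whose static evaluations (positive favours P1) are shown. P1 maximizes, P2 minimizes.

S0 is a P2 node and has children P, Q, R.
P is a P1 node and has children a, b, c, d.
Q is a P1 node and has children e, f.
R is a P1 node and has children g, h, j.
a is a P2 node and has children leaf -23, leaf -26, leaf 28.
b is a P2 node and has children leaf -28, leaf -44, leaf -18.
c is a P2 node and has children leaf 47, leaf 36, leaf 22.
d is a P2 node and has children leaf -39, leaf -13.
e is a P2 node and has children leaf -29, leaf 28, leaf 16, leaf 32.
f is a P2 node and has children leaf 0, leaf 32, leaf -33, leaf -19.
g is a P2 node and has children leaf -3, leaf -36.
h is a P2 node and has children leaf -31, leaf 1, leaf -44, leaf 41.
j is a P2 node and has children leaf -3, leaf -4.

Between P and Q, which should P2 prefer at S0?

a (P2): min(-23, -26, 28) = -26
b (P2): min(-28, -44, -18) = -44
c (P2): min(47, 36, 22) = 22
d (P2): min(-39, -13) = -39
P (P1): max(-26, -44, 22, -39) = 22
e (P2): min(-29, 28, 16, 32) = -29
f (P2): min(0, 32, -33, -19) = -33
Q (P1): max(-29, -33) = -29
P2 prefers the lower value; P=22, Q=-29. Q is better since -29 < 22.

Q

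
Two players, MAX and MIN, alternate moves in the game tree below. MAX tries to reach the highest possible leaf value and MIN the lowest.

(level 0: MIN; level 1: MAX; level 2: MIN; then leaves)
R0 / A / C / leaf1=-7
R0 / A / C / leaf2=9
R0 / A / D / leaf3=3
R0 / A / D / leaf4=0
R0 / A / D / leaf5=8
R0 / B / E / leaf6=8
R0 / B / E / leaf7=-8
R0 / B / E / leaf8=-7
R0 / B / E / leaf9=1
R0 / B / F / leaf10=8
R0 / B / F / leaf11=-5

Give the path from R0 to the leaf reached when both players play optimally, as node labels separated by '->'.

R0 -> B -> F -> leaf11

C (MIN): min(-7, 9) = -7
D (MIN): min(3, 0, 8) = 0
A (MAX): max(-7, 0) = 0
E (MIN): min(8, -8, -7, 1) = -8
F (MIN): min(8, -5) = -5
B (MAX): max(-8, -5) = -5
R0 (MIN): min(0, -5) = -5
At R0, MIN picks B (lowest: -5).
At B, MAX picks F (highest: -5).
At F, MIN picks leaf11 (lowest: -5).
Terminal value -5.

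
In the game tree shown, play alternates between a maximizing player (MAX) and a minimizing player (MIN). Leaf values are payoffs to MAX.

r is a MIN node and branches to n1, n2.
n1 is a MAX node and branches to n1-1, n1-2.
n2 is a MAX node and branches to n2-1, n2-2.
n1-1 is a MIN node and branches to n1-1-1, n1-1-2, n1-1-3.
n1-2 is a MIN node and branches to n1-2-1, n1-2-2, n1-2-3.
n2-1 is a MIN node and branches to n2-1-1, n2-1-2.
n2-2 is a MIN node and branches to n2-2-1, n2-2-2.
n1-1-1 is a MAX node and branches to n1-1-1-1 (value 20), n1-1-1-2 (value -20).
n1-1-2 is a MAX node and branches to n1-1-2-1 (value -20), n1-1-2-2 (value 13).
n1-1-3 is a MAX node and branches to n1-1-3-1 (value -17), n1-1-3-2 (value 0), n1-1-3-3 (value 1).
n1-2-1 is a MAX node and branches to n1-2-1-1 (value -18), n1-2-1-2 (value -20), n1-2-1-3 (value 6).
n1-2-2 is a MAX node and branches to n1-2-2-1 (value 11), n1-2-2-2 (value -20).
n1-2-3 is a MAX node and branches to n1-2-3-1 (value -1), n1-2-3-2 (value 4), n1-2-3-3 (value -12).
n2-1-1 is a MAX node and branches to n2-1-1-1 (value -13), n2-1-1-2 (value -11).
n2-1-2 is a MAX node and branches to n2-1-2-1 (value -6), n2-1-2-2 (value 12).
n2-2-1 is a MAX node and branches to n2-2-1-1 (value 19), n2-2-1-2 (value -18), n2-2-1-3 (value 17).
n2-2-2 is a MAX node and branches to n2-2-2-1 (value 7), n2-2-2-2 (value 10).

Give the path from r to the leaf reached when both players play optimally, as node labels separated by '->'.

n1-1-1 (MAX): max(20, -20) = 20
n1-1-2 (MAX): max(-20, 13) = 13
n1-1-3 (MAX): max(-17, 0, 1) = 1
n1-1 (MIN): min(20, 13, 1) = 1
n1-2-1 (MAX): max(-18, -20, 6) = 6
n1-2-2 (MAX): max(11, -20) = 11
n1-2-3 (MAX): max(-1, 4, -12) = 4
n1-2 (MIN): min(6, 11, 4) = 4
n1 (MAX): max(1, 4) = 4
n2-1-1 (MAX): max(-13, -11) = -11
n2-1-2 (MAX): max(-6, 12) = 12
n2-1 (MIN): min(-11, 12) = -11
n2-2-1 (MAX): max(19, -18, 17) = 19
n2-2-2 (MAX): max(7, 10) = 10
n2-2 (MIN): min(19, 10) = 10
n2 (MAX): max(-11, 10) = 10
r (MIN): min(4, 10) = 4
At r, MIN picks n1 (lowest: 4).
At n1, MAX picks n1-2 (highest: 4).
At n1-2, MIN picks n1-2-3 (lowest: 4).
At n1-2-3, MAX picks n1-2-3-2 (highest: 4).
Terminal value 4.

r -> n1 -> n1-2 -> n1-2-3 -> n1-2-3-2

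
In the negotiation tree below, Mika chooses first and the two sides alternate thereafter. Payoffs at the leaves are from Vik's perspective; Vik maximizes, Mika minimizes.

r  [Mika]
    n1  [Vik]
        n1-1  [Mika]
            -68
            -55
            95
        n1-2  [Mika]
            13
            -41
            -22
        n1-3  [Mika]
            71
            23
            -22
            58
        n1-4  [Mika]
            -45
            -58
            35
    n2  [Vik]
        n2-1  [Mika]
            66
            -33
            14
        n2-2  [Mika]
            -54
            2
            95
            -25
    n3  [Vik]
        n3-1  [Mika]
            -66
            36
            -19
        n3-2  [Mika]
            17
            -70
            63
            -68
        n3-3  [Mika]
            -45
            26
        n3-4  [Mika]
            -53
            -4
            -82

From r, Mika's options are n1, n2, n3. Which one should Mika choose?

n3

n1-1 (Mika): min(-68, -55, 95) = -68
n1-2 (Mika): min(13, -41, -22) = -41
n1-3 (Mika): min(71, 23, -22, 58) = -22
n1-4 (Mika): min(-45, -58, 35) = -58
n1 (Vik): max(-68, -41, -22, -58) = -22
n2-1 (Mika): min(66, -33, 14) = -33
n2-2 (Mika): min(-54, 2, 95, -25) = -54
n2 (Vik): max(-33, -54) = -33
n3-1 (Mika): min(-66, 36, -19) = -66
n3-2 (Mika): min(17, -70, 63, -68) = -70
n3-3 (Mika): min(-45, 26) = -45
n3-4 (Mika): min(-53, -4, -82) = -82
n3 (Vik): max(-66, -70, -45, -82) = -45
r (Mika): min(-22, -33, -45) = -45
Mika at r wants the lowest of {n1=-22, n2=-33, n3=-45}, so chooses n3.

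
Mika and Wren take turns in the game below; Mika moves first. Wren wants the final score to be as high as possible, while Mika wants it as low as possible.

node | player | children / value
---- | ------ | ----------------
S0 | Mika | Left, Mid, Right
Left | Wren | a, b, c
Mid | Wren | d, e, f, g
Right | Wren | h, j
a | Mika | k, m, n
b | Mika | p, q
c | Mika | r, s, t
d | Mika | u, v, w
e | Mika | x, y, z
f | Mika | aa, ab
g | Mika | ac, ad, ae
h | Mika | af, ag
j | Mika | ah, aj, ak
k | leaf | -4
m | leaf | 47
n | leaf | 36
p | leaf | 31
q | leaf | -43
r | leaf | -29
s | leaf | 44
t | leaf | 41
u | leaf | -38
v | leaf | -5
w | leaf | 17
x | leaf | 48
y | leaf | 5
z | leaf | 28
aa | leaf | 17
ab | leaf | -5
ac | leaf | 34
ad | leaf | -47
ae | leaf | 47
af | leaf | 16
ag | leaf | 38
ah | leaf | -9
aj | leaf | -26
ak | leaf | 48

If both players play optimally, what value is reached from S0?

-4

a (Mika): min(-4, 47, 36) = -4
b (Mika): min(31, -43) = -43
c (Mika): min(-29, 44, 41) = -29
Left (Wren): max(-4, -43, -29) = -4
d (Mika): min(-38, -5, 17) = -38
e (Mika): min(48, 5, 28) = 5
f (Mika): min(17, -5) = -5
g (Mika): min(34, -47, 47) = -47
Mid (Wren): max(-38, 5, -5, -47) = 5
h (Mika): min(16, 38) = 16
j (Mika): min(-9, -26, 48) = -26
Right (Wren): max(16, -26) = 16
S0 (Mika): min(-4, 5, 16) = -4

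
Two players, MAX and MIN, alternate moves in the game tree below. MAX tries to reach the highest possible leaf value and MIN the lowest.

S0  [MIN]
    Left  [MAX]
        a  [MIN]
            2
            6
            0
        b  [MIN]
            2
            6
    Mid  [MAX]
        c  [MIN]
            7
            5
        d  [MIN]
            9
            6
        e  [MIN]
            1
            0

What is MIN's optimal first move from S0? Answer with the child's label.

a (MIN): min(2, 6, 0) = 0
b (MIN): min(2, 6) = 2
Left (MAX): max(0, 2) = 2
c (MIN): min(7, 5) = 5
d (MIN): min(9, 6) = 6
e (MIN): min(1, 0) = 0
Mid (MAX): max(5, 6, 0) = 6
S0 (MIN): min(2, 6) = 2
MIN at S0 wants the lowest of {Left=2, Mid=6}, so chooses Left.

Left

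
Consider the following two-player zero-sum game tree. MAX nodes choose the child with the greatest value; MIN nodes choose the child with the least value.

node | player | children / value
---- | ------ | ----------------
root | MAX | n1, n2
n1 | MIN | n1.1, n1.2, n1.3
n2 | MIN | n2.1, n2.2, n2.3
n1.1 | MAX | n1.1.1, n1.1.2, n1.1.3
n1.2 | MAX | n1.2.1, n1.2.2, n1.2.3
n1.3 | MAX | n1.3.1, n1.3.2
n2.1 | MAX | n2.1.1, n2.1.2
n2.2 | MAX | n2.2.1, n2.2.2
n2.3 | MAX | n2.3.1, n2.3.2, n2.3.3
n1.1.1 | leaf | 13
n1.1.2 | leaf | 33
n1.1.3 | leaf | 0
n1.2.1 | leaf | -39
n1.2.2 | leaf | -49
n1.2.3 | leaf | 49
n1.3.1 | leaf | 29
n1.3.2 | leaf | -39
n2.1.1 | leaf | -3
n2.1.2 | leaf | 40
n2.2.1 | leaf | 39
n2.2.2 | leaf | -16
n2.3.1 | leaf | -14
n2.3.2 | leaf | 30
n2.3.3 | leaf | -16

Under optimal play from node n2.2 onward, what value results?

39

n2.2 (MAX): max(39, -16) = 39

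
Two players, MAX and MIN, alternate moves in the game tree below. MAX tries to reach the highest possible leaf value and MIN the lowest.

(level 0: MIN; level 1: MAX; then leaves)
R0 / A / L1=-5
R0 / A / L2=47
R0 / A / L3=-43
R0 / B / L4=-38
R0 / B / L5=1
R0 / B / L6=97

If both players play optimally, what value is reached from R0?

47

A (MAX): max(-5, 47, -43) = 47
B (MAX): max(-38, 1, 97) = 97
R0 (MIN): min(47, 97) = 47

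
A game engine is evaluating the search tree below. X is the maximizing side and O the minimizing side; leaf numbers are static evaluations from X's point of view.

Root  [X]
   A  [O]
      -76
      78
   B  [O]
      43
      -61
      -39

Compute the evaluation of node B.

B (O): min(43, -61, -39) = -61

-61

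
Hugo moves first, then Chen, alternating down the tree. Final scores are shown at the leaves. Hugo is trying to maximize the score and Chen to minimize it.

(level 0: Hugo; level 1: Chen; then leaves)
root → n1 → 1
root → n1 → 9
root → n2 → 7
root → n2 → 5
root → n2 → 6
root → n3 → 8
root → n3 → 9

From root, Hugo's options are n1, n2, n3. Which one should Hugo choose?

n3

n1 (Chen): min(1, 9) = 1
n2 (Chen): min(7, 5, 6) = 5
n3 (Chen): min(8, 9) = 8
root (Hugo): max(1, 5, 8) = 8
Hugo at root wants the highest of {n1=1, n2=5, n3=8}, so chooses n3.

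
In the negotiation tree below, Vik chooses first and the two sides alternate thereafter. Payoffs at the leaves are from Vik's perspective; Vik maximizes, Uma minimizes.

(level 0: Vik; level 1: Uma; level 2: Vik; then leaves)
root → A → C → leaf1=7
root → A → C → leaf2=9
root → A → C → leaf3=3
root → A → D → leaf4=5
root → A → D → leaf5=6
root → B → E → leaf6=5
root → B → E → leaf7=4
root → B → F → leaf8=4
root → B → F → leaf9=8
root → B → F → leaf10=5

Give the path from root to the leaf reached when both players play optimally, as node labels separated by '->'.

root -> A -> D -> leaf5

C (Vik): max(7, 9, 3) = 9
D (Vik): max(5, 6) = 6
A (Uma): min(9, 6) = 6
E (Vik): max(5, 4) = 5
F (Vik): max(4, 8, 5) = 8
B (Uma): min(5, 8) = 5
root (Vik): max(6, 5) = 6
At root, Vik picks A (highest: 6).
At A, Uma picks D (lowest: 6).
At D, Vik picks leaf5 (highest: 6).
Terminal value 6.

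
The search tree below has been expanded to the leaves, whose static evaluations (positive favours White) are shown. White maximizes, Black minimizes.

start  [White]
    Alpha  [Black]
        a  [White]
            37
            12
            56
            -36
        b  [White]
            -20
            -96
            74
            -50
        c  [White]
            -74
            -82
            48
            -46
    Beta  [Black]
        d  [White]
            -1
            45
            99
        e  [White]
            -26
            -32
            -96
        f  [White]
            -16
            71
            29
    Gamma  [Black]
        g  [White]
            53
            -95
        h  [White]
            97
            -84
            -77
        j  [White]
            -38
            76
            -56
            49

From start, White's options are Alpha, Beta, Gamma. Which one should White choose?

Gamma

a (White): max(37, 12, 56, -36) = 56
b (White): max(-20, -96, 74, -50) = 74
c (White): max(-74, -82, 48, -46) = 48
Alpha (Black): min(56, 74, 48) = 48
d (White): max(-1, 45, 99) = 99
e (White): max(-26, -32, -96) = -26
f (White): max(-16, 71, 29) = 71
Beta (Black): min(99, -26, 71) = -26
g (White): max(53, -95) = 53
h (White): max(97, -84, -77) = 97
j (White): max(-38, 76, -56, 49) = 76
Gamma (Black): min(53, 97, 76) = 53
start (White): max(48, -26, 53) = 53
White at start wants the highest of {Alpha=48, Beta=-26, Gamma=53}, so chooses Gamma.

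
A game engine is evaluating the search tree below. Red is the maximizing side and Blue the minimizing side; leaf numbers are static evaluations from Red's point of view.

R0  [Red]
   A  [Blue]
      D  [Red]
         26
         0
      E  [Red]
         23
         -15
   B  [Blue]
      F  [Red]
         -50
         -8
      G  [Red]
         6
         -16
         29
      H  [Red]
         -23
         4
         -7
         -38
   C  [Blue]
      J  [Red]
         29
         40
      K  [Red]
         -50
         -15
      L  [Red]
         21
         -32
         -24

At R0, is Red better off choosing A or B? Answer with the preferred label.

A

D (Red): max(26, 0) = 26
E (Red): max(23, -15) = 23
A (Blue): min(26, 23) = 23
F (Red): max(-50, -8) = -8
G (Red): max(6, -16, 29) = 29
H (Red): max(-23, 4, -7, -38) = 4
B (Blue): min(-8, 29, 4) = -8
Red prefers the higher value; A=23, B=-8. A is better since 23 > -8.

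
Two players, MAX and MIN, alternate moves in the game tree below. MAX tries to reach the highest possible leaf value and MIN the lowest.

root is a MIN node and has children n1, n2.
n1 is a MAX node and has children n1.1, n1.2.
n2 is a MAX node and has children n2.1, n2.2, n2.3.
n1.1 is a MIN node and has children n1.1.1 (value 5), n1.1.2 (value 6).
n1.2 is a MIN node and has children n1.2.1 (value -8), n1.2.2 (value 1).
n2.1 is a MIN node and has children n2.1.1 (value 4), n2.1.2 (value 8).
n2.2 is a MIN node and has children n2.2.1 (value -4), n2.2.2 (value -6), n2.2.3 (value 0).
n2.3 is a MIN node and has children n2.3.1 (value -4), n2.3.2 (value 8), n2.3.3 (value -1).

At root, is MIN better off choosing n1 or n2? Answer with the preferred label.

n2

n1.1 (MIN): min(5, 6) = 5
n1.2 (MIN): min(-8, 1) = -8
n1 (MAX): max(5, -8) = 5
n2.1 (MIN): min(4, 8) = 4
n2.2 (MIN): min(-4, -6, 0) = -6
n2.3 (MIN): min(-4, 8, -1) = -4
n2 (MAX): max(4, -6, -4) = 4
MIN prefers the lower value; n1=5, n2=4. n2 is better since 4 < 5.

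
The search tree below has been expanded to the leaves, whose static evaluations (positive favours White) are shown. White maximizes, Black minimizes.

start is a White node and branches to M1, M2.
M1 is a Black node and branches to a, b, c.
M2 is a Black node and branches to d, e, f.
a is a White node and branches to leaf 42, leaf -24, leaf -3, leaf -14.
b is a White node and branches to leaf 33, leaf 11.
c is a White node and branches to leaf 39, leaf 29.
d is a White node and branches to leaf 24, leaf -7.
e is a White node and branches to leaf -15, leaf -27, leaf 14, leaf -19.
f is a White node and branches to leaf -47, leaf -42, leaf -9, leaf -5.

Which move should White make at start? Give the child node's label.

M1

a (White): max(42, -24, -3, -14) = 42
b (White): max(33, 11) = 33
c (White): max(39, 29) = 39
M1 (Black): min(42, 33, 39) = 33
d (White): max(24, -7) = 24
e (White): max(-15, -27, 14, -19) = 14
f (White): max(-47, -42, -9, -5) = -5
M2 (Black): min(24, 14, -5) = -5
start (White): max(33, -5) = 33
White at start wants the highest of {M1=33, M2=-5}, so chooses M1.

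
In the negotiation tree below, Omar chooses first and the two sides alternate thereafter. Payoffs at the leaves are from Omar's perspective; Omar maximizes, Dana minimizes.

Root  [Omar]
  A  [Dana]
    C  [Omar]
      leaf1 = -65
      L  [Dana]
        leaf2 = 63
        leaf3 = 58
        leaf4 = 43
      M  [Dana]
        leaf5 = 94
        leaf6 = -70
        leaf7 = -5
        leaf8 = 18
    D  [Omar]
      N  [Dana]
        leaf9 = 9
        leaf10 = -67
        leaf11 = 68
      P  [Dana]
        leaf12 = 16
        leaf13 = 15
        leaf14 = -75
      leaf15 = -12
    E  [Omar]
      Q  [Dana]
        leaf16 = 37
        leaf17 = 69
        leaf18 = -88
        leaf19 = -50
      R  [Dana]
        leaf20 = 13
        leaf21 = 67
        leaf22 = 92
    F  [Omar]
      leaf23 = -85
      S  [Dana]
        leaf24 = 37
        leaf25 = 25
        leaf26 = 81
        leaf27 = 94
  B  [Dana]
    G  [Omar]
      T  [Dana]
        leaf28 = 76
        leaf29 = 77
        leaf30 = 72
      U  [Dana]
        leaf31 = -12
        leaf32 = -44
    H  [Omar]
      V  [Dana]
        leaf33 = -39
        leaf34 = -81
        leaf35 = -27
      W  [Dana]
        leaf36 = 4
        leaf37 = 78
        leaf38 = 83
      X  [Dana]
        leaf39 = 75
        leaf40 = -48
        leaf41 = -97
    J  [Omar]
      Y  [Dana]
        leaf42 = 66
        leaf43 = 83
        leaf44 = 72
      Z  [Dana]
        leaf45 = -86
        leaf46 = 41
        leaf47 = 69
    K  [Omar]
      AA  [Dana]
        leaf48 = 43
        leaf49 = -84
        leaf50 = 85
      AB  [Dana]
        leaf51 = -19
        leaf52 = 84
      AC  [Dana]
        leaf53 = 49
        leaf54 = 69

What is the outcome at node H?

4

V (Dana): min(-39, -81, -27) = -81
W (Dana): min(4, 78, 83) = 4
X (Dana): min(75, -48, -97) = -97
H (Omar): max(-81, 4, -97) = 4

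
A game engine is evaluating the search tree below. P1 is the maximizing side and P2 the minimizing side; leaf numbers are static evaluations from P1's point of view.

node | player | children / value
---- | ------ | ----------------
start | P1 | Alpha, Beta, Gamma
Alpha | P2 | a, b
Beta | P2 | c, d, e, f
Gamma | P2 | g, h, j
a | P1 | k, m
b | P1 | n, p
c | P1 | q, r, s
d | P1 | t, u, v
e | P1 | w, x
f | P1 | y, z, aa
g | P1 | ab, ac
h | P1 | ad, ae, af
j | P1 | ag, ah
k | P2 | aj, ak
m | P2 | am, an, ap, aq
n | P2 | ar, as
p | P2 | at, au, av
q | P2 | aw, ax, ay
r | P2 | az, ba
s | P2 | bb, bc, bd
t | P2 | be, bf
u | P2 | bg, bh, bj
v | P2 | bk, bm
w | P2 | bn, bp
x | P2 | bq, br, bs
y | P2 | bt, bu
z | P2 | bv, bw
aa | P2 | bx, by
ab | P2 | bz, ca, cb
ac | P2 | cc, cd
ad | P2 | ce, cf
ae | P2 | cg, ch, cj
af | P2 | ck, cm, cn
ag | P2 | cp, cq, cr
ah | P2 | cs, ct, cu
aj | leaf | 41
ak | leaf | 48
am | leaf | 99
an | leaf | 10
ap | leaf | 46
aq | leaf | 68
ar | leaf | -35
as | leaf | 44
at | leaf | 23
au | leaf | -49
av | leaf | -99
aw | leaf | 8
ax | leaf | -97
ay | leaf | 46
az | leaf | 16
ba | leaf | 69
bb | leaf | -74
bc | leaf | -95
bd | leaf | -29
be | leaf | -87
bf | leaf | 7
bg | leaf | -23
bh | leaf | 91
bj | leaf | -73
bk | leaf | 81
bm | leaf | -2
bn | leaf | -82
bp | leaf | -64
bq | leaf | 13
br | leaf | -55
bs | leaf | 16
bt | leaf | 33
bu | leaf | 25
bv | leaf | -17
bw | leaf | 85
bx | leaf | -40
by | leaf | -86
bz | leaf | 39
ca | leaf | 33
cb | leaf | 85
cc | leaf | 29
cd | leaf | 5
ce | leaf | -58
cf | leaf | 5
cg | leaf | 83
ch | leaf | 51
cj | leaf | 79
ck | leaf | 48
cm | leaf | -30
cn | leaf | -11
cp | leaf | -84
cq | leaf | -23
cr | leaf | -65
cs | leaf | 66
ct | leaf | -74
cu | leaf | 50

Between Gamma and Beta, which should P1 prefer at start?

ab (P2): min(39, 33, 85) = 33
ac (P2): min(29, 5) = 5
g (P1): max(33, 5) = 33
ad (P2): min(-58, 5) = -58
ae (P2): min(83, 51, 79) = 51
af (P2): min(48, -30, -11) = -30
h (P1): max(-58, 51, -30) = 51
ag (P2): min(-84, -23, -65) = -84
ah (P2): min(66, -74, 50) = -74
j (P1): max(-84, -74) = -74
Gamma (P2): min(33, 51, -74) = -74
q (P2): min(8, -97, 46) = -97
r (P2): min(16, 69) = 16
s (P2): min(-74, -95, -29) = -95
c (P1): max(-97, 16, -95) = 16
t (P2): min(-87, 7) = -87
u (P2): min(-23, 91, -73) = -73
v (P2): min(81, -2) = -2
d (P1): max(-87, -73, -2) = -2
w (P2): min(-82, -64) = -82
x (P2): min(13, -55, 16) = -55
e (P1): max(-82, -55) = -55
y (P2): min(33, 25) = 25
z (P2): min(-17, 85) = -17
aa (P2): min(-40, -86) = -86
f (P1): max(25, -17, -86) = 25
Beta (P2): min(16, -2, -55, 25) = -55
P1 prefers the higher value; Gamma=-74, Beta=-55. Beta is better since -55 > -74.

Beta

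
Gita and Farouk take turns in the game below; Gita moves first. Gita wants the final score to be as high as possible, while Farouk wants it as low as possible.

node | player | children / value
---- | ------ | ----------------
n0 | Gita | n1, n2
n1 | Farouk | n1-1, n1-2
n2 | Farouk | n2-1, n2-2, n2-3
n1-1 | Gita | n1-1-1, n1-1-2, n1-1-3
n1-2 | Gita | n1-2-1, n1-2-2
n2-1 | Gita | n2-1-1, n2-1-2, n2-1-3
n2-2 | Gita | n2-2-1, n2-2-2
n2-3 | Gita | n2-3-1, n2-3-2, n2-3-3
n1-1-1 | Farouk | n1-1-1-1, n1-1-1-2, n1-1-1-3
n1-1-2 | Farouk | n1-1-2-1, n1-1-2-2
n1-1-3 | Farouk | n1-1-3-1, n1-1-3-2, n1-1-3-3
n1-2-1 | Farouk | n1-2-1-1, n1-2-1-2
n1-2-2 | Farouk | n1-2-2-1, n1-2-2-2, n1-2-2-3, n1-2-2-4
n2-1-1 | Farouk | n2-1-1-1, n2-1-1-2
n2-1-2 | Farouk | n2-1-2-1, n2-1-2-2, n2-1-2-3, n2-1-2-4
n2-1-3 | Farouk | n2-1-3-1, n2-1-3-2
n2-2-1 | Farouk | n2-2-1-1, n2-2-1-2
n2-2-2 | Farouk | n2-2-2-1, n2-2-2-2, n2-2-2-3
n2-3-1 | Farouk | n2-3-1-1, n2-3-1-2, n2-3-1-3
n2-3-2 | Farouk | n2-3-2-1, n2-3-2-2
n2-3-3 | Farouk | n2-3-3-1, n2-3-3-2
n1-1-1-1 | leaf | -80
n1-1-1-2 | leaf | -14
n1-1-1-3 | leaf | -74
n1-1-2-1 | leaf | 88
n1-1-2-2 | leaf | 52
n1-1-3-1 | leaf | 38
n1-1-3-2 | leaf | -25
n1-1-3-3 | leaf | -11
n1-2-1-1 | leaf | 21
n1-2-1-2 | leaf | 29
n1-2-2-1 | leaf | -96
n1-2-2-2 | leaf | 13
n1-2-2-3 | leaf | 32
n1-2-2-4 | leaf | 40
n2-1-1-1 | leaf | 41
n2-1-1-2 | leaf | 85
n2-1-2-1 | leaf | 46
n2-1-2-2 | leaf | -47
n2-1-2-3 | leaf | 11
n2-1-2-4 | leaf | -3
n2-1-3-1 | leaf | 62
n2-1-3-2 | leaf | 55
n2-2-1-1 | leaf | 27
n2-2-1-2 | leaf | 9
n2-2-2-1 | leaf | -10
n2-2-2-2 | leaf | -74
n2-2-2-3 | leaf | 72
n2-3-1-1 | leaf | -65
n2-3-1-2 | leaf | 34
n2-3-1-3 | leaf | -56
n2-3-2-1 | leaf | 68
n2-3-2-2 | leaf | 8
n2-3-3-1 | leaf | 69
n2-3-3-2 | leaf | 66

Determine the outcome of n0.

n1-1-1 (Farouk): min(-80, -14, -74) = -80
n1-1-2 (Farouk): min(88, 52) = 52
n1-1-3 (Farouk): min(38, -25, -11) = -25
n1-1 (Gita): max(-80, 52, -25) = 52
n1-2-1 (Farouk): min(21, 29) = 21
n1-2-2 (Farouk): min(-96, 13, 32, 40) = -96
n1-2 (Gita): max(21, -96) = 21
n1 (Farouk): min(52, 21) = 21
n2-1-1 (Farouk): min(41, 85) = 41
n2-1-2 (Farouk): min(46, -47, 11, -3) = -47
n2-1-3 (Farouk): min(62, 55) = 55
n2-1 (Gita): max(41, -47, 55) = 55
n2-2-1 (Farouk): min(27, 9) = 9
n2-2-2 (Farouk): min(-10, -74, 72) = -74
n2-2 (Gita): max(9, -74) = 9
n2-3-1 (Farouk): min(-65, 34, -56) = -65
n2-3-2 (Farouk): min(68, 8) = 8
n2-3-3 (Farouk): min(69, 66) = 66
n2-3 (Gita): max(-65, 8, 66) = 66
n2 (Farouk): min(55, 9, 66) = 9
n0 (Gita): max(21, 9) = 21

21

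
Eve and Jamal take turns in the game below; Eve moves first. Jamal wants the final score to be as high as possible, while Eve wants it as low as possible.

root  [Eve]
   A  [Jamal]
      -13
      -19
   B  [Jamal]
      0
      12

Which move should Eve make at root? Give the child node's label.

A

A (Jamal): max(-13, -19) = -13
B (Jamal): max(0, 12) = 12
root (Eve): min(-13, 12) = -13
Eve at root wants the lowest of {A=-13, B=12}, so chooses A.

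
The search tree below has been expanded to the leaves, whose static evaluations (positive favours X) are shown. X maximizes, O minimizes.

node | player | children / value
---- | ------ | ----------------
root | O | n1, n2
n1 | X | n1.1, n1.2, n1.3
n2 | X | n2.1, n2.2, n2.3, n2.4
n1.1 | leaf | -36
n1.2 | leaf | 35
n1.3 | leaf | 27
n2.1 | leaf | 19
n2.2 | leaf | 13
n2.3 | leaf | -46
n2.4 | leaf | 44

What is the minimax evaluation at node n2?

44

n2 (X): max(19, 13, -46, 44) = 44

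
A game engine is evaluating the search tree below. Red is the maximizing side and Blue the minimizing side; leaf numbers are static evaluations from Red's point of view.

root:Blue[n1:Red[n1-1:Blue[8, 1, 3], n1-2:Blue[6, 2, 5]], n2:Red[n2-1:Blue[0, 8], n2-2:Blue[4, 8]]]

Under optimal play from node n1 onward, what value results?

n1-1 (Blue): min(8, 1, 3) = 1
n1-2 (Blue): min(6, 2, 5) = 2
n1 (Red): max(1, 2) = 2

2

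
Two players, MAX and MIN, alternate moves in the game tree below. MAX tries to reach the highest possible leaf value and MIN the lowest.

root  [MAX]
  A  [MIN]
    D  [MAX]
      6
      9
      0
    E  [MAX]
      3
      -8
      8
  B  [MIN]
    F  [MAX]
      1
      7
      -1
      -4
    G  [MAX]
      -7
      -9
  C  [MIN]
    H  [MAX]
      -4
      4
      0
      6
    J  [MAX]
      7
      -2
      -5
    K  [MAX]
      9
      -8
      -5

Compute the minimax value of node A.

D (MAX): max(6, 9, 0) = 9
E (MAX): max(3, -8, 8) = 8
A (MIN): min(9, 8) = 8

8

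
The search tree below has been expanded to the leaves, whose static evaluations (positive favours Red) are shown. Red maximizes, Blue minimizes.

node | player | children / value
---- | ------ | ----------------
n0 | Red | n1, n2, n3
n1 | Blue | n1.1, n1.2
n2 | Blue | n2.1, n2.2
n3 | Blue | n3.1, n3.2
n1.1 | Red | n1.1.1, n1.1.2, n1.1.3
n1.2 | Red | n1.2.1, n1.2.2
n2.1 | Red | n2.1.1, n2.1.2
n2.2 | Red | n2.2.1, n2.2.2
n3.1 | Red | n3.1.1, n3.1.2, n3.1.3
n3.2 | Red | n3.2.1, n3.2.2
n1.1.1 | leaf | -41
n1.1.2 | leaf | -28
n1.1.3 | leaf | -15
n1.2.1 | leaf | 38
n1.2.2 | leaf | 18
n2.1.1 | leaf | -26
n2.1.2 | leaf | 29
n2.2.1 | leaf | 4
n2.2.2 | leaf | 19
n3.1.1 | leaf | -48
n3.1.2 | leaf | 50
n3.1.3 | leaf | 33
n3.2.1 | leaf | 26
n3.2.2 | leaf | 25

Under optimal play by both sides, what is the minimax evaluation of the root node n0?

26

n1.1 (Red): max(-41, -28, -15) = -15
n1.2 (Red): max(38, 18) = 38
n1 (Blue): min(-15, 38) = -15
n2.1 (Red): max(-26, 29) = 29
n2.2 (Red): max(4, 19) = 19
n2 (Blue): min(29, 19) = 19
n3.1 (Red): max(-48, 50, 33) = 50
n3.2 (Red): max(26, 25) = 26
n3 (Blue): min(50, 26) = 26
n0 (Red): max(-15, 19, 26) = 26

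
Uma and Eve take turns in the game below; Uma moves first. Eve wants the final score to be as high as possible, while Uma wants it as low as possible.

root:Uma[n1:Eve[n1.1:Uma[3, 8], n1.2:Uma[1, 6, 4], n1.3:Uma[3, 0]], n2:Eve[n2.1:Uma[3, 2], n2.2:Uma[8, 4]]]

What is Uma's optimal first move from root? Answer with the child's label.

n1

n1.1 (Uma): min(3, 8) = 3
n1.2 (Uma): min(1, 6, 4) = 1
n1.3 (Uma): min(3, 0) = 0
n1 (Eve): max(3, 1, 0) = 3
n2.1 (Uma): min(3, 2) = 2
n2.2 (Uma): min(8, 4) = 4
n2 (Eve): max(2, 4) = 4
root (Uma): min(3, 4) = 3
Uma at root wants the lowest of {n1=3, n2=4}, so chooses n1.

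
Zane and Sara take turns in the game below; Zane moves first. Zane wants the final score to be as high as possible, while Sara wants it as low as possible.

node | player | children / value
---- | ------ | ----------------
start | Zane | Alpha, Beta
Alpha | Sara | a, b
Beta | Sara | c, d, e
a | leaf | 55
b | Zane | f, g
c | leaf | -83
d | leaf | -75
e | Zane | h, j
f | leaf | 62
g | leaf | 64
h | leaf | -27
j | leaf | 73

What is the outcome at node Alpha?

b (Zane): max(62, 64) = 64
Alpha (Sara): min(55, 64) = 55

55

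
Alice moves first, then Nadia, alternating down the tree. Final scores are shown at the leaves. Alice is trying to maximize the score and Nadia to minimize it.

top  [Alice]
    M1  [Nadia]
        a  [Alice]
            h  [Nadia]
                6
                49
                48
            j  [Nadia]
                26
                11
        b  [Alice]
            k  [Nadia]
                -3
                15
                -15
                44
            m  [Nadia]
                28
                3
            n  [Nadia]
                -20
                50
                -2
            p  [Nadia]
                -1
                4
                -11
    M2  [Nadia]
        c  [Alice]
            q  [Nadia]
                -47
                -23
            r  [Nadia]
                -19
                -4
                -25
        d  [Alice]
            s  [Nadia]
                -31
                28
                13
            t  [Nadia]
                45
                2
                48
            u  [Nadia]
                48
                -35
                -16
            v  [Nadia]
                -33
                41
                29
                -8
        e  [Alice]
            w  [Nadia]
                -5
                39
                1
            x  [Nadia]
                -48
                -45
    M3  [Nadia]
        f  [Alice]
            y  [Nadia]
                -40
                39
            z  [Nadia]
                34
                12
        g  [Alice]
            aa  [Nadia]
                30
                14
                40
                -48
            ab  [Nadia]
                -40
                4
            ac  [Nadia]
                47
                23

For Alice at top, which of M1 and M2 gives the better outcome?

h (Nadia): min(6, 49, 48) = 6
j (Nadia): min(26, 11) = 11
a (Alice): max(6, 11) = 11
k (Nadia): min(-3, 15, -15, 44) = -15
m (Nadia): min(28, 3) = 3
n (Nadia): min(-20, 50, -2) = -20
p (Nadia): min(-1, 4, -11) = -11
b (Alice): max(-15, 3, -20, -11) = 3
M1 (Nadia): min(11, 3) = 3
q (Nadia): min(-47, -23) = -47
r (Nadia): min(-19, -4, -25) = -25
c (Alice): max(-47, -25) = -25
s (Nadia): min(-31, 28, 13) = -31
t (Nadia): min(45, 2, 48) = 2
u (Nadia): min(48, -35, -16) = -35
v (Nadia): min(-33, 41, 29, -8) = -33
d (Alice): max(-31, 2, -35, -33) = 2
w (Nadia): min(-5, 39, 1) = -5
x (Nadia): min(-48, -45) = -48
e (Alice): max(-5, -48) = -5
M2 (Nadia): min(-25, 2, -5) = -25
Alice prefers the higher value; M1=3, M2=-25. M1 is better since 3 > -25.

M1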